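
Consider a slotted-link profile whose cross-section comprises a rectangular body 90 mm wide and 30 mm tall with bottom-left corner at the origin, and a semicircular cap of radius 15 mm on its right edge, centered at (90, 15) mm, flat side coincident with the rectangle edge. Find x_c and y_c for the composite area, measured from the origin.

x_c = 50.95 mm, y_c = 15.00 mm

rectangular body: A = 90 × 30 = 2700.00, centroid at (45.00, 15.00).
semicircular end: A = ½π·15² = 353.43, centroid at (96.37, 15.00).
ΣA = 3053.43 mm²
ΣAx_c = (2700.00)(45.00) + (353.43)(96.37) = 155558.63 mm³
ΣAy_c = (2700.00)(15.00) + (353.43)(15.00) = 45801.44 mm³
x_c = 155558.63 / 3053.43 = 50.95 mm
y_c = 45801.44 / 3053.43 = 15.00 mm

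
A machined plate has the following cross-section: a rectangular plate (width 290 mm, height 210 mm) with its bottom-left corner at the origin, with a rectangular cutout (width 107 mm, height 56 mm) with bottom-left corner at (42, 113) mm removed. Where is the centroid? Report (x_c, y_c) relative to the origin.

x_c = 150.40 mm, y_c = 101.07 mm

plate: A = 290 × 210 = 60900.00, centroid at (145.00, 105.00).
hole: A = −(107 × 56) = -5992.00, centroid at (95.50, 141.00).
ΣA = 54908.00 mm²
ΣAx_c = (60900.00)(145.00) + (-5992.00)(95.50) = 8258264.00 mm³
ΣAy_c = (60900.00)(105.00) + (-5992.00)(141.00) = 5549628.00 mm³
x_c = 8258264.00 / 54908.00 = 150.40 mm
y_c = 5549628.00 / 54908.00 = 101.07 mm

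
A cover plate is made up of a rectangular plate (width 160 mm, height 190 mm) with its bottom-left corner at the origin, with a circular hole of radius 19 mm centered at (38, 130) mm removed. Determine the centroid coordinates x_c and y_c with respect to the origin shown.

x_c = 81.63 mm, y_c = 93.64 mm

plate: A = 160 × 190 = 30400.00, centroid at (80.00, 95.00).
hole: A = −π·19² = -1134.11, centroid at (38.00, 130.00).
ΣA = 29265.89 mm²
ΣAx_c = (30400.00)(80.00) + (-1134.11)(38.00) = 2388903.63 mm³
ΣAy_c = (30400.00)(95.00) + (-1134.11)(130.00) = 2740565.06 mm³
x_c = 2388903.63 / 29265.89 = 81.63 mm
y_c = 2740565.06 / 29265.89 = 93.64 mm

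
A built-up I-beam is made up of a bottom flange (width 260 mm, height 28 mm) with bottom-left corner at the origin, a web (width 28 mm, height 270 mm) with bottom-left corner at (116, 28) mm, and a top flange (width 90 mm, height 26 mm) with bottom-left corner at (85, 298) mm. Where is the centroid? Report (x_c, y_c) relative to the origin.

bottom flange: A = 260 × 28 = 7280.00, centroid at (130.00, 14.00).
web: A = 28 × 270 = 7560.00, centroid at (130.00, 163.00).
top flange: A = 90 × 26 = 2340.00, centroid at (130.00, 311.00).
ΣA = 17180.00 mm², ΣAx_c = 2233400.00 mm³, ΣAy_c = 2061940.00 mm³.
x_c = 2233400.00/17180.00 = 130.00 mm; y_c = 2061940.00/17180.00 = 120.02 mm.

x_c = 130.00 mm, y_c = 120.02 mm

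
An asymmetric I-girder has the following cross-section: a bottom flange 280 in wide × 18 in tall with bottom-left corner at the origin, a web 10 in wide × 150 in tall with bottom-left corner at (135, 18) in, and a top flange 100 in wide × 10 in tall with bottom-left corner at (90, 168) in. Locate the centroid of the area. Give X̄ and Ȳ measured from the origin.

X̄ = 140.00 in, Ȳ = 47.46 in

bottom flange: A = 280 × 18 = 5040.00, centroid at (140.00, 9.00).
web: A = 10 × 150 = 1500.00, centroid at (140.00, 93.00).
top flange: A = 100 × 10 = 1000.00, centroid at (140.00, 173.00).
ΣA = 7540.00 in², ΣAX̄ = 1055600.00 in³, ΣAȲ = 357860.00 in³.
X̄ = 1055600.00/7540.00 = 140.00 in; Ȳ = 357860.00/7540.00 = 47.46 in.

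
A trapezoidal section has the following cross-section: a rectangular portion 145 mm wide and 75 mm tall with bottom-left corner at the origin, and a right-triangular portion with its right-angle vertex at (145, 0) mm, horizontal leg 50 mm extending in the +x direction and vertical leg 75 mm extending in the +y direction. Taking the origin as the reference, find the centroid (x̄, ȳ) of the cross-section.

rectangular portion: A = 145 × 75 = 10875.00, centroid at (72.50, 37.50).
triangular portion: A = ½·50·75 = 1875.00, centroid at (161.67, 25.00).
ΣA = 12750.00 mm², ΣAx̄ = 1091562.50 mm³, ΣAȳ = 454687.50 mm³.
x̄ = 1091562.50/12750.00 = 85.61 mm; ȳ = 454687.50/12750.00 = 35.66 mm.

x̄ = 85.61 mm, ȳ = 35.66 mm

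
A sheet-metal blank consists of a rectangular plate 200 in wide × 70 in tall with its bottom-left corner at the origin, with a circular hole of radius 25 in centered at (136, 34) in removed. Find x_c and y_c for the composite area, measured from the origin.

plate: A = 200 × 70 = 14000.00, centroid at (100.00, 35.00).
hole: A = −π·25² = -1963.50, centroid at (136.00, 34.00).
ΣA = 12036.50 in², ΣAx_c = 1132964.62 in³, ΣAy_c = 423241.16 in³.
x_c = 1132964.62/12036.50 = 94.13 in; y_c = 423241.16/12036.50 = 35.16 in.

x_c = 94.13 in, y_c = 35.16 in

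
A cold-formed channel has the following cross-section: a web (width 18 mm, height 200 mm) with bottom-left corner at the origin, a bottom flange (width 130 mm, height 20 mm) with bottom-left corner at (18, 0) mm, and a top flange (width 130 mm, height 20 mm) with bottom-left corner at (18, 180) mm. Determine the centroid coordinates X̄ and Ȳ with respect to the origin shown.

X̄ = 52.73 mm, Ȳ = 100.00 mm

web: A = 18 × 200 = 3600.00, centroid at (9.00, 100.00).
bottom flange: A = 130 × 20 = 2600.00, centroid at (83.00, 10.00).
top flange: A = 130 × 20 = 2600.00, centroid at (83.00, 190.00).
ΣA = 8800.00 mm², ΣAX̄ = 464000.00 mm³, ΣAȲ = 880000.00 mm³.
X̄ = 464000.00/8800.00 = 52.73 mm; Ȳ = 880000.00/8800.00 = 100.00 mm.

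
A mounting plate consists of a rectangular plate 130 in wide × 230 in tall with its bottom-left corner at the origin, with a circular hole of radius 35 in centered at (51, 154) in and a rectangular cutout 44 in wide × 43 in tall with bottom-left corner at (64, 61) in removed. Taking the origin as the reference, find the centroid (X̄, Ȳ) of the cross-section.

plate: A = 130 × 230 = 29900.00, centroid at (65.00, 115.00).
hole 1: A = −π·35² = -3848.45, centroid at (51.00, 154.00).
hole 2: A = −(44 × 43) = -1892.00, centroid at (86.00, 82.50).
ΣA = 24159.55 in²
ΣAX̄ = (29900.00)(65.00) + (-3848.45)(51.00) + (-1892.00)(86.00) = 1584517.00 in³
ΣAȲ = (29900.00)(115.00) + (-3848.45)(154.00) + (-1892.00)(82.50) = 2689748.55 in³
X̄ = 1584517.00 / 24159.55 = 65.59 in
Ȳ = 2689748.55 / 24159.55 = 111.33 in

X̄ = 65.59 in, Ȳ = 111.33 in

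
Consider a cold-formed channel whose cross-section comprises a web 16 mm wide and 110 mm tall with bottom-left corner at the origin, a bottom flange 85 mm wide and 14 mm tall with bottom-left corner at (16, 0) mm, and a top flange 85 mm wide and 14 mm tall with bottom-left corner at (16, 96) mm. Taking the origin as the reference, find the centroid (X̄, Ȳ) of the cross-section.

web: A = 16 × 110 = 1760.00, centroid at (8.00, 55.00).
bottom flange: A = 85 × 14 = 1190.00, centroid at (58.50, 7.00).
top flange: A = 85 × 14 = 1190.00, centroid at (58.50, 103.00).
ΣA = 4140.00 mm², ΣAX̄ = 153310.00 mm³, ΣAȲ = 227700.00 mm³.
X̄ = 153310.00/4140.00 = 37.03 mm; Ȳ = 227700.00/4140.00 = 55.00 mm.

X̄ = 37.03 mm, Ȳ = 55.00 mm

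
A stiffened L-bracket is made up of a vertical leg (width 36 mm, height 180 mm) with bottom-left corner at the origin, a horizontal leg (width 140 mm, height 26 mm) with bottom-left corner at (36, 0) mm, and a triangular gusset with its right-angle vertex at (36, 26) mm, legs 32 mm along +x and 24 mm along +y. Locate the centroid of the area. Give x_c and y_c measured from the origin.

vertical leg: A = 36 × 180 = 6480.00, centroid at (18.00, 90.00).
horizontal leg: A = 140 × 26 = 3640.00, centroid at (106.00, 13.00).
gusset: A = ½·32·24 = 384.00, centroid at (46.67, 34.00).
ΣA = 10504.00 mm²
ΣAx_c = (6480.00)(18.00) + (3640.00)(106.00) + (384.00)(46.67) = 520400.00 mm³
ΣAy_c = (6480.00)(90.00) + (3640.00)(13.00) + (384.00)(34.00) = 643576.00 mm³
x_c = 520400.00 / 10504.00 = 49.54 mm
y_c = 643576.00 / 10504.00 = 61.27 mm

x_c = 49.54 mm, y_c = 61.27 mm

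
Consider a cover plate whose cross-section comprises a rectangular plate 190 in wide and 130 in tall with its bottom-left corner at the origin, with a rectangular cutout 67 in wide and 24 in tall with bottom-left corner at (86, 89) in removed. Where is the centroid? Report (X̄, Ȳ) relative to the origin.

X̄ = 93.29 in, Ȳ = 62.49 in

plate: A = 190 × 130 = 24700.00, centroid at (95.00, 65.00).
hole: A = −(67 × 24) = -1608.00, centroid at (119.50, 101.00).
ΣA = 23092.00 in², ΣAX̄ = 2154344.00 in³, ΣAȲ = 1443092.00 in³.
X̄ = 2154344.00/23092.00 = 93.29 in; Ȳ = 1443092.00/23092.00 = 62.49 in.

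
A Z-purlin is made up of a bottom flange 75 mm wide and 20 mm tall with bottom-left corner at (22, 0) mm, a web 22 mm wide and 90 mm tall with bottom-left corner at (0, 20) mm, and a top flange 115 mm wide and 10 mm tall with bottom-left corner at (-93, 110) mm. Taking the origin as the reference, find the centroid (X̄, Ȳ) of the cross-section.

Part | A | x̄ᵢ | ȳᵢ | A·x̄ᵢ | A·ȳᵢ
bottom flange | 1500.00 | 59.50 | 10.00 | 89250.00 | 15000.00
web | 1980.00 | 11.00 | 65.00 | 21780.00 | 128700.00
top flange | 1150.00 | -35.50 | 115.00 | -40825.00 | 132250.00
Σ | 4630.00 |  |  | 70205.00 | 275950.00
X̄ = 70205.00 / 4630.00 = 15.16 mm
Ȳ = 275950.00 / 4630.00 = 59.60 mm

X̄ = 15.16 mm, Ȳ = 59.60 mm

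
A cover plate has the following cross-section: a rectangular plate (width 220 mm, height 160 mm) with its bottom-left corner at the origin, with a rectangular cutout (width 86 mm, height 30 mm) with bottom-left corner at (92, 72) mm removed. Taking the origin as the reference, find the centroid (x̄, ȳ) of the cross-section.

Part | A | x̄ᵢ | ȳᵢ | A·x̄ᵢ | A·ȳᵢ
plate | 35200.00 | 110.00 | 80.00 | 3872000.00 | 2816000.00
hole | -2580.00 | 135.00 | 87.00 | -348300.00 | -224460.00
Σ | 32620.00 |  |  | 3523700.00 | 2591540.00
x̄ = 3523700.00 / 32620.00 = 108.02 mm
ȳ = 2591540.00 / 32620.00 = 79.45 mm

x̄ = 108.02 mm, ȳ = 79.45 mm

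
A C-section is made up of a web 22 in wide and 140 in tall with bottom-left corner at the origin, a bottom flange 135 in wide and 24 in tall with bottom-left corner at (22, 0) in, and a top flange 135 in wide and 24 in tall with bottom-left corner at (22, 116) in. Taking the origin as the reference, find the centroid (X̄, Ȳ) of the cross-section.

web: A = 22 × 140 = 3080.00, centroid at (11.00, 70.00).
bottom flange: A = 135 × 24 = 3240.00, centroid at (89.50, 12.00).
top flange: A = 135 × 24 = 3240.00, centroid at (89.50, 128.00).
ΣA = 9560.00 in², ΣAX̄ = 613840.00 in³, ΣAȲ = 669200.00 in³.
X̄ = 613840.00/9560.00 = 64.21 in; Ȳ = 669200.00/9560.00 = 70.00 in.

X̄ = 64.21 in, Ȳ = 70.00 in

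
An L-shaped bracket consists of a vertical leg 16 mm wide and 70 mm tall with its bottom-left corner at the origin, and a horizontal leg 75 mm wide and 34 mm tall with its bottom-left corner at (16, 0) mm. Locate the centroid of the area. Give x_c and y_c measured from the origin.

x_c = 39.61 mm, y_c = 22.49 mm

Part | A | x̄ᵢ | ȳᵢ | A·x̄ᵢ | A·ȳᵢ
vertical leg | 1120.00 | 8.00 | 35.00 | 8960.00 | 39200.00
horizontal leg | 2550.00 | 53.50 | 17.00 | 136425.00 | 43350.00
Σ | 3670.00 |  |  | 145385.00 | 82550.00
x_c = 145385.00 / 3670.00 = 39.61 mm
y_c = 82550.00 / 3670.00 = 22.49 mm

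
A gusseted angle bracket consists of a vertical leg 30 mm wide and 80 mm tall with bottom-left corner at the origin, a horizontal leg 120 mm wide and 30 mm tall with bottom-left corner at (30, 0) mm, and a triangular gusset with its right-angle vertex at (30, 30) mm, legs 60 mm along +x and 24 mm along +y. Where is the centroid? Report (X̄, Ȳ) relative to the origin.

Part | A | x̄ᵢ | ȳᵢ | A·x̄ᵢ | A·ȳᵢ
vertical leg | 2400.00 | 15.00 | 40.00 | 36000.00 | 96000.00
horizontal leg | 3600.00 | 90.00 | 15.00 | 324000.00 | 54000.00
gusset | 720.00 | 50.00 | 38.00 | 36000.00 | 27360.00
Σ | 6720.00 |  |  | 396000.00 | 177360.00
X̄ = 396000.00 / 6720.00 = 58.93 mm
Ȳ = 177360.00 / 6720.00 = 26.39 mm

X̄ = 58.93 mm, Ȳ = 26.39 mm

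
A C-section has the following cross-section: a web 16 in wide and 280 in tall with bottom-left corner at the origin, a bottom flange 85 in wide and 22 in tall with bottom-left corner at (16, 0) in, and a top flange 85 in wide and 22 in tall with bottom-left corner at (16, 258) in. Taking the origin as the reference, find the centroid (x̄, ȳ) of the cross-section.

x̄ = 30.98 in, ȳ = 140.00 in

Part | A | x̄ᵢ | ȳᵢ | A·x̄ᵢ | A·ȳᵢ
web | 4480.00 | 8.00 | 140.00 | 35840.00 | 627200.00
bottom flange | 1870.00 | 58.50 | 11.00 | 109395.00 | 20570.00
top flange | 1870.00 | 58.50 | 269.00 | 109395.00 | 503030.00
Σ | 8220.00 |  |  | 254630.00 | 1150800.00
x̄ = 254630.00 / 8220.00 = 30.98 in
ȳ = 1150800.00 / 8220.00 = 140.00 in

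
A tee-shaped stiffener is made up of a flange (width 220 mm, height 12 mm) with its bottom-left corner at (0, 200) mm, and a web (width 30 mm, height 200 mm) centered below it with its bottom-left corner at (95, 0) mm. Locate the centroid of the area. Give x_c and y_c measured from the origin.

x_c = 110.00 mm, y_c = 132.39 mm

Part | A | x̄ᵢ | ȳᵢ | A·x̄ᵢ | A·ȳᵢ
web | 6000.00 | 110.00 | 100.00 | 660000.00 | 600000.00
flange | 2640.00 | 110.00 | 206.00 | 290400.00 | 543840.00
Σ | 8640.00 |  |  | 950400.00 | 1143840.00
x_c = 950400.00 / 8640.00 = 110.00 mm
y_c = 1143840.00 / 8640.00 = 132.39 mm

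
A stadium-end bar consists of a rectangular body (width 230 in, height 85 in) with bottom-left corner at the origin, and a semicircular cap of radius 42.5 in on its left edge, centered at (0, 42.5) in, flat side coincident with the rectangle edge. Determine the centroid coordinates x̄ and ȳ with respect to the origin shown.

x̄ = 98.14 in, ȳ = 42.50 in

rectangular body: A = 230 × 85 = 19550.00, centroid at (115.00, 42.50).
semicircular end: A = ½π·42.5² = 2837.25, centroid at (-18.04, 42.50).
ΣA = 22387.25 in²
ΣAx̄ = (19550.00)(115.00) + (2837.25)(-18.04) = 2197072.92 in³
ΣAȳ = (19550.00)(42.50) + (2837.25)(42.50) = 951458.16 in³
x̄ = 2197072.92 / 22387.25 = 98.14 in
ȳ = 951458.16 / 22387.25 = 42.50 in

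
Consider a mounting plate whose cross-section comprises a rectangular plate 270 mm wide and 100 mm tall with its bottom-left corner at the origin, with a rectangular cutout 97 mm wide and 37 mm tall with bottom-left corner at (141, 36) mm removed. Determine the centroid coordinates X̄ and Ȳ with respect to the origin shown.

X̄ = 126.64 mm, Ȳ = 49.31 mm

plate: A = 270 × 100 = 27000.00, centroid at (135.00, 50.00).
hole: A = −(97 × 37) = -3589.00, centroid at (189.50, 54.50).
ΣA = 23411.00 mm², ΣAX̄ = 2964884.50 mm³, ΣAȲ = 1154399.50 mm³.
X̄ = 2964884.50/23411.00 = 126.64 mm; Ȳ = 1154399.50/23411.00 = 49.31 mm.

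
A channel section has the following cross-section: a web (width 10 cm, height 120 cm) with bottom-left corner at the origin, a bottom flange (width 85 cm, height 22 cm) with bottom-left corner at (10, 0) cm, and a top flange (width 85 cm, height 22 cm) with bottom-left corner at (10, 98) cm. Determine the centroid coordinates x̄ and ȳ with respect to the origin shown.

x̄ = 40.96 cm, ȳ = 60.00 cm

web: A = 10 × 120 = 1200.00, centroid at (5.00, 60.00).
bottom flange: A = 85 × 22 = 1870.00, centroid at (52.50, 11.00).
top flange: A = 85 × 22 = 1870.00, centroid at (52.50, 109.00).
ΣA = 4940.00 cm²
ΣAx̄ = (1200.00)(5.00) + (1870.00)(52.50) + (1870.00)(52.50) = 202350.00 cm³
ΣAȳ = (1200.00)(60.00) + (1870.00)(11.00) + (1870.00)(109.00) = 296400.00 cm³
x̄ = 202350.00 / 4940.00 = 40.96 cm
ȳ = 296400.00 / 4940.00 = 60.00 cm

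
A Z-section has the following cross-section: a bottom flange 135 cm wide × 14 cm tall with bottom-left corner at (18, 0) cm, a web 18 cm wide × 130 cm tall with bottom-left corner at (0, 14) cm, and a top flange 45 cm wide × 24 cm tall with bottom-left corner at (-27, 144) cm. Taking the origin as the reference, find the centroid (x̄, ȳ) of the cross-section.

bottom flange: A = 135 × 14 = 1890.00, centroid at (85.50, 7.00).
web: A = 18 × 130 = 2340.00, centroid at (9.00, 79.00).
top flange: A = 45 × 24 = 1080.00, centroid at (-4.50, 156.00).
ΣA = 5310.00 cm²
ΣAx̄ = (1890.00)(85.50) + (2340.00)(9.00) + (1080.00)(-4.50) = 177795.00 cm³
ΣAȳ = (1890.00)(7.00) + (2340.00)(79.00) + (1080.00)(156.00) = 366570.00 cm³
x̄ = 177795.00 / 5310.00 = 33.48 cm
ȳ = 366570.00 / 5310.00 = 69.03 cm

x̄ = 33.48 cm, ȳ = 69.03 cm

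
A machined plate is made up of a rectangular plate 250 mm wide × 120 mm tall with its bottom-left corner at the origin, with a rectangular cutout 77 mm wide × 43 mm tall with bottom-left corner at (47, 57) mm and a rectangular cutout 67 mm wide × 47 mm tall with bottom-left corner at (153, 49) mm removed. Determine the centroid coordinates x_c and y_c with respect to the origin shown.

plate: A = 250 × 120 = 30000.00, centroid at (125.00, 60.00).
hole 1: A = −(77 × 43) = -3311.00, centroid at (85.50, 78.50).
hole 2: A = −(67 × 47) = -3149.00, centroid at (186.50, 72.50).
ΣA = 23540.00 mm², ΣAx_c = 2879621.00 mm³, ΣAy_c = 1311784.00 mm³.
x_c = 2879621.00/23540.00 = 122.33 mm; y_c = 1311784.00/23540.00 = 55.73 mm.

x_c = 122.33 mm, y_c = 55.73 mm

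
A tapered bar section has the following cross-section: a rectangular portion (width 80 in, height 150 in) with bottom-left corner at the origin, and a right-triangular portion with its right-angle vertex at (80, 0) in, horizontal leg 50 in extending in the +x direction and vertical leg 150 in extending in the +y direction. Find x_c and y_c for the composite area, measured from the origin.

x_c = 53.49 in, y_c = 69.05 in

rectangular portion: A = 80 × 150 = 12000.00, centroid at (40.00, 75.00).
triangular portion: A = ½·50·150 = 3750.00, centroid at (96.67, 50.00).
ΣA = 15750.00 in², ΣAx_c = 842500.00 in³, ΣAy_c = 1087500.00 in³.
x_c = 842500.00/15750.00 = 53.49 in; y_c = 1087500.00/15750.00 = 69.05 in.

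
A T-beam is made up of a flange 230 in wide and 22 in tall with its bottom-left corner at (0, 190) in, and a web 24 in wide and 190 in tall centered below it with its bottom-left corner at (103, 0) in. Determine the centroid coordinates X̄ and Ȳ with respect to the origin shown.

web: A = 24 × 190 = 4560.00, centroid at (115.00, 95.00).
flange: A = 230 × 22 = 5060.00, centroid at (115.00, 201.00).
ΣA = 9620.00 in²
ΣAX̄ = (4560.00)(115.00) + (5060.00)(115.00) = 1106300.00 in³
ΣAȲ = (4560.00)(95.00) + (5060.00)(201.00) = 1450260.00 in³
X̄ = 1106300.00 / 9620.00 = 115.00 in
Ȳ = 1450260.00 / 9620.00 = 150.75 in

X̄ = 115.00 in, Ȳ = 150.75 in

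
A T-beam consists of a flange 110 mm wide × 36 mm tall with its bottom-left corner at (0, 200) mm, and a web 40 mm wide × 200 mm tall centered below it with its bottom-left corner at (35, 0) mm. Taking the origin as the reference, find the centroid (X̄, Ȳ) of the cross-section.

Part | A | x̄ᵢ | ȳᵢ | A·x̄ᵢ | A·ȳᵢ
web | 8000.00 | 55.00 | 100.00 | 440000.00 | 800000.00
flange | 3960.00 | 55.00 | 218.00 | 217800.00 | 863280.00
Σ | 11960.00 |  |  | 657800.00 | 1663280.00
X̄ = 657800.00 / 11960.00 = 55.00 mm
Ȳ = 1663280.00 / 11960.00 = 139.07 mm

X̄ = 55.00 mm, Ȳ = 139.07 mm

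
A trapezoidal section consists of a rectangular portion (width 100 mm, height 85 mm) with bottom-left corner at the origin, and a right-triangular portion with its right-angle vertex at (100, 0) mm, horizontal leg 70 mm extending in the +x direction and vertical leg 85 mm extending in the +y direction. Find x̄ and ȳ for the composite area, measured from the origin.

x̄ = 69.01 mm, ȳ = 38.83 mm

rectangular portion: A = 100 × 85 = 8500.00, centroid at (50.00, 42.50).
triangular portion: A = ½·70·85 = 2975.00, centroid at (123.33, 28.33).
ΣA = 11475.00 mm²
ΣAx̄ = (8500.00)(50.00) + (2975.00)(123.33) = 791916.67 mm³
ΣAȳ = (8500.00)(42.50) + (2975.00)(28.33) = 445541.67 mm³
x̄ = 791916.67 / 11475.00 = 69.01 mm
ȳ = 445541.67 / 11475.00 = 38.83 mm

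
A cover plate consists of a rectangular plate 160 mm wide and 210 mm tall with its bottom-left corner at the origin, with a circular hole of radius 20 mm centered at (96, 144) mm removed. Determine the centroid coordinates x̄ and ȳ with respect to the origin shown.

x̄ = 79.38 mm, ȳ = 103.48 mm

plate: A = 160 × 210 = 33600.00, centroid at (80.00, 105.00).
hole: A = −π·20² = -1256.64, centroid at (96.00, 144.00).
ΣA = 32343.36 mm², ΣAx̄ = 2567362.84 mm³, ΣAȳ = 3347044.26 mm³.
x̄ = 2567362.84/32343.36 = 79.38 mm; ȳ = 3347044.26/32343.36 = 103.48 mm.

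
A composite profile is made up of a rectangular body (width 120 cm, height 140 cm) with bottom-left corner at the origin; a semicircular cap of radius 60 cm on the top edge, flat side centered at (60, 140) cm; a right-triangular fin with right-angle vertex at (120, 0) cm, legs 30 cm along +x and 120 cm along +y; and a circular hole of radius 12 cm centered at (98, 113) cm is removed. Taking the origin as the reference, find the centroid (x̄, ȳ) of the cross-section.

rectangular body: A = 120 × 140 = 16800.00, centroid at (60.00, 70.00).
semicircular top: A = ½π·60² = 5654.87, centroid at (60.00, 165.46).
triangular fin: A = ½·30·120 = 1800.00, centroid at (130.00, 40.00).
hole: A = −π·12² = -452.39, centroid at (98.00, 113.00).
ΣA = 23802.48 cm²
ΣAx̄ = (16800.00)(60.00) + (5654.87)(60.00) + (1800.00)(130.00) + (-452.39)(98.00) = 1536957.85 cm³
ΣAȳ = (16800.00)(70.00) + (5654.87)(165.46) + (1800.00)(40.00) + (-452.39)(113.00) = 2132561.35 cm³
x̄ = 1536957.85 / 23802.48 = 64.57 cm
ȳ = 2132561.35 / 23802.48 = 89.59 cm

x̄ = 64.57 cm, ȳ = 89.59 cm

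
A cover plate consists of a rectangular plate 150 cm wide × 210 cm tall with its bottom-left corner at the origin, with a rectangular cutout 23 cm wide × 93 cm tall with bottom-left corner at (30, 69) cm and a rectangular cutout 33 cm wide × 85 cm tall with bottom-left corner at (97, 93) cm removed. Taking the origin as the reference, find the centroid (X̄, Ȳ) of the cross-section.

X̄ = 73.63 cm, Ȳ = 100.93 cm

plate: A = 150 × 210 = 31500.00, centroid at (75.00, 105.00).
hole 1: A = −(23 × 93) = -2139.00, centroid at (41.50, 115.50).
hole 2: A = −(33 × 85) = -2805.00, centroid at (113.50, 135.50).
ΣA = 26556.00 cm², ΣAX̄ = 1955364.00 cm³, ΣAȲ = 2680368.00 cm³.
X̄ = 1955364.00/26556.00 = 73.63 cm; Ȳ = 2680368.00/26556.00 = 100.93 cm.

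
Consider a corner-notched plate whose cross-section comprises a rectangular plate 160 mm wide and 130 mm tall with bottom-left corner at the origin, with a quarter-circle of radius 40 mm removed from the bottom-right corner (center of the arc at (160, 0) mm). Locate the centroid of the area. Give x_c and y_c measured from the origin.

x_c = 75.95 mm, y_c = 68.09 mm

Part | A | x̄ᵢ | ȳᵢ | A·x̄ᵢ | A·ȳᵢ
plate | 20800.00 | 80.00 | 65.00 | 1664000.00 | 1352000.00
removed quarter-circle | -1256.64 | 143.02 | 16.98 | -179728.60 | -21333.33
Σ | 19543.36 |  |  | 1484271.40 | 1330666.67
x_c = 1484271.40 / 19543.36 = 75.95 mm
y_c = 1330666.67 / 19543.36 = 68.09 mm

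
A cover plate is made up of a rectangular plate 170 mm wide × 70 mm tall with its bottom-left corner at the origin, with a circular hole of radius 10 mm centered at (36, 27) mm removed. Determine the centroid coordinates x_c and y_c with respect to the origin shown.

Part | A | x̄ᵢ | ȳᵢ | A·x̄ᵢ | A·ȳᵢ
plate | 11900.00 | 85.00 | 35.00 | 1011500.00 | 416500.00
hole | -314.16 | 36.00 | 27.00 | -11309.73 | -8482.30
Σ | 11585.84 |  |  | 1000190.27 | 408017.70
x_c = 1000190.27 / 11585.84 = 86.33 mm
y_c = 408017.70 / 11585.84 = 35.22 mm

x_c = 86.33 mm, y_c = 35.22 mm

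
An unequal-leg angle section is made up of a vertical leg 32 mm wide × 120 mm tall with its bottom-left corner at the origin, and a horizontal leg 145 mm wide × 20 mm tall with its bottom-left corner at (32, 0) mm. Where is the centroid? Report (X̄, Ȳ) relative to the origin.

X̄ = 54.08 mm, Ȳ = 38.49 mm

Part | A | x̄ᵢ | ȳᵢ | A·x̄ᵢ | A·ȳᵢ
vertical leg | 3840.00 | 16.00 | 60.00 | 61440.00 | 230400.00
horizontal leg | 2900.00 | 104.50 | 10.00 | 303050.00 | 29000.00
Σ | 6740.00 |  |  | 364490.00 | 259400.00
X̄ = 364490.00 / 6740.00 = 54.08 mm
Ȳ = 259400.00 / 6740.00 = 38.49 mm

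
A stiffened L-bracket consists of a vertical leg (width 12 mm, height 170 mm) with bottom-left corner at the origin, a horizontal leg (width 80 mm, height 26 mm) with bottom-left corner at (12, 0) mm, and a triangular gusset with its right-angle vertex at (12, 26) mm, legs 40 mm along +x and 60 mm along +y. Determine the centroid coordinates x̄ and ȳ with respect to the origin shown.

x̄ = 28.35 mm, ȳ = 48.05 mm

Part | A | x̄ᵢ | ȳᵢ | A·x̄ᵢ | A·ȳᵢ
vertical leg | 2040.00 | 6.00 | 85.00 | 12240.00 | 173400.00
horizontal leg | 2080.00 | 52.00 | 13.00 | 108160.00 | 27040.00
gusset | 1200.00 | 25.33 | 46.00 | 30400.00 | 55200.00
Σ | 5320.00 |  |  | 150800.00 | 255640.00
x̄ = 150800.00 / 5320.00 = 28.35 mm
ȳ = 255640.00 / 5320.00 = 48.05 mm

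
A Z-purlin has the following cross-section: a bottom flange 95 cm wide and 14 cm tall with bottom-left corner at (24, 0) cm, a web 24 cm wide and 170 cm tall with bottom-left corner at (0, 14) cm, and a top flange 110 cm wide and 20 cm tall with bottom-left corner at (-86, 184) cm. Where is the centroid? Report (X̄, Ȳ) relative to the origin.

X̄ = 9.97 cm, Ȳ = 110.39 cm

bottom flange: A = 95 × 14 = 1330.00, centroid at (71.50, 7.00).
web: A = 24 × 170 = 4080.00, centroid at (12.00, 99.00).
top flange: A = 110 × 20 = 2200.00, centroid at (-31.00, 194.00).
ΣA = 7610.00 cm²
ΣAX̄ = (1330.00)(71.50) + (4080.00)(12.00) + (2200.00)(-31.00) = 75855.00 cm³
ΣAȲ = (1330.00)(7.00) + (4080.00)(99.00) + (2200.00)(194.00) = 840030.00 cm³
X̄ = 75855.00 / 7610.00 = 9.97 cm
Ȳ = 840030.00 / 7610.00 = 110.39 cm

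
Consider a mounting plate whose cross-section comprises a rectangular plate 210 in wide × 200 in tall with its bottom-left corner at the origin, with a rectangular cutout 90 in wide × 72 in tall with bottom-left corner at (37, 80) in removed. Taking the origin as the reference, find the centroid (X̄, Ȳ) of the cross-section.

X̄ = 109.20 in, Ȳ = 97.08 in

Part | A | x̄ᵢ | ȳᵢ | A·x̄ᵢ | A·ȳᵢ
plate | 42000.00 | 105.00 | 100.00 | 4410000.00 | 4200000.00
hole | -6480.00 | 82.00 | 116.00 | -531360.00 | -751680.00
Σ | 35520.00 |  |  | 3878640.00 | 3448320.00
X̄ = 3878640.00 / 35520.00 = 109.20 in
Ȳ = 3448320.00 / 35520.00 = 97.08 in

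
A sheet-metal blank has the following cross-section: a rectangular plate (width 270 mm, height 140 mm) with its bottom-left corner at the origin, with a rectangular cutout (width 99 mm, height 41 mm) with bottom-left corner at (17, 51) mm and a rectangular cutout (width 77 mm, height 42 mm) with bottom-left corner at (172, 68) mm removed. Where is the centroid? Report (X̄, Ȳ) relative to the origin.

X̄ = 136.11 mm, Ȳ = 67.79 mm

plate: A = 270 × 140 = 37800.00, centroid at (135.00, 70.00).
hole 1: A = −(99 × 41) = -4059.00, centroid at (66.50, 71.50).
hole 2: A = −(77 × 42) = -3234.00, centroid at (210.50, 89.00).
ΣA = 30507.00 mm²
ΣAX̄ = (37800.00)(135.00) + (-4059.00)(66.50) + (-3234.00)(210.50) = 4152319.50 mm³
ΣAȲ = (37800.00)(70.00) + (-4059.00)(71.50) + (-3234.00)(89.00) = 2067955.50 mm³
X̄ = 4152319.50 / 30507.00 = 136.11 mm
Ȳ = 2067955.50 / 30507.00 = 67.79 mm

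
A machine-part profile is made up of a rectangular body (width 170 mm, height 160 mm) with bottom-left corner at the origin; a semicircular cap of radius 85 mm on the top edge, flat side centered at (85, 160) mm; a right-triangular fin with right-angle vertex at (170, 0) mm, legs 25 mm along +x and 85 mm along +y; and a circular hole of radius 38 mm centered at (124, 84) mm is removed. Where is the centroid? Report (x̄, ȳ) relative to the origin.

x̄ = 82.78 mm, ȳ = 115.48 mm

Part | A | x̄ᵢ | ȳᵢ | A·x̄ᵢ | A·ȳᵢ
rectangular body | 27200.00 | 85.00 | 80.00 | 2312000.00 | 2176000.00
semicircular top | 11349.00 | 85.00 | 196.08 | 964665.29 | 2225257.22
triangular fin | 1062.50 | 178.33 | 28.33 | 189479.17 | 30104.17
hole | -4536.46 | 124.00 | 84.00 | -562521.01 | -381062.62
Σ | 35075.04 |  |  | 2903623.45 | 4050298.76
x̄ = 2903623.45 / 35075.04 = 82.78 mm
ȳ = 4050298.76 / 35075.04 = 115.48 mm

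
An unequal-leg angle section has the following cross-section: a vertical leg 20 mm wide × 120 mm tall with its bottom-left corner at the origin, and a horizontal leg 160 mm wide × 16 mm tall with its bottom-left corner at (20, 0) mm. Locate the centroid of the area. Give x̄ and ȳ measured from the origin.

x̄ = 56.45 mm, ȳ = 33.16 mm

vertical leg: A = 20 × 120 = 2400.00, centroid at (10.00, 60.00).
horizontal leg: A = 160 × 16 = 2560.00, centroid at (100.00, 8.00).
ΣA = 4960.00 mm², ΣAx̄ = 280000.00 mm³, ΣAȳ = 164480.00 mm³.
x̄ = 280000.00/4960.00 = 56.45 mm; ȳ = 164480.00/4960.00 = 33.16 mm.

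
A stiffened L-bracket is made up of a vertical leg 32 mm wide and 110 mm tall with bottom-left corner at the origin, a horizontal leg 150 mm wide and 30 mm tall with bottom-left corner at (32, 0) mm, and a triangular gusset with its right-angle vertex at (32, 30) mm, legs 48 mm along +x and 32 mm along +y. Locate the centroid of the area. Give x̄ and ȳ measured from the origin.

vertical leg: A = 32 × 110 = 3520.00, centroid at (16.00, 55.00).
horizontal leg: A = 150 × 30 = 4500.00, centroid at (107.00, 15.00).
gusset: A = ½·48·32 = 768.00, centroid at (48.00, 40.67).
ΣA = 8788.00 mm², ΣAx̄ = 574684.00 mm³, ΣAȳ = 292332.00 mm³.
x̄ = 574684.00/8788.00 = 65.39 mm; ȳ = 292332.00/8788.00 = 33.26 mm.

x̄ = 65.39 mm, ȳ = 33.26 mm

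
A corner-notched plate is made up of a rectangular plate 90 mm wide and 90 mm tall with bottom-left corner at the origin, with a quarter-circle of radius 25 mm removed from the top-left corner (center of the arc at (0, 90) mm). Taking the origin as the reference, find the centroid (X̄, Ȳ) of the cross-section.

plate: A = 90 × 90 = 8100.00, centroid at (45.00, 45.00).
removed quarter-circle: A = −¼π·25² = -490.87, centroid at (10.61, 79.39).
ΣA = 7609.13 mm², ΣAX̄ = 359291.67 mm³, ΣAȲ = 325529.69 mm³.
X̄ = 359291.67/7609.13 = 47.22 mm; Ȳ = 325529.69/7609.13 = 42.78 mm.

X̄ = 47.22 mm, Ȳ = 42.78 mm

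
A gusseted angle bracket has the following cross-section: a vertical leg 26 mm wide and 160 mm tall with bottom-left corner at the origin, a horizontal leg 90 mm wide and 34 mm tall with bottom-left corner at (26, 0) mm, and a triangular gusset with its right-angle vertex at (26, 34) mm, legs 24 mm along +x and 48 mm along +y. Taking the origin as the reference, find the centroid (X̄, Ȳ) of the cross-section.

vertical leg: A = 26 × 160 = 4160.00, centroid at (13.00, 80.00).
horizontal leg: A = 90 × 34 = 3060.00, centroid at (71.00, 17.00).
gusset: A = ½·24·48 = 576.00, centroid at (34.00, 50.00).
ΣA = 7796.00 mm², ΣAX̄ = 290924.00 mm³, ΣAȲ = 413620.00 mm³.
X̄ = 290924.00/7796.00 = 37.32 mm; Ȳ = 413620.00/7796.00 = 53.06 mm.

X̄ = 37.32 mm, Ȳ = 53.06 mm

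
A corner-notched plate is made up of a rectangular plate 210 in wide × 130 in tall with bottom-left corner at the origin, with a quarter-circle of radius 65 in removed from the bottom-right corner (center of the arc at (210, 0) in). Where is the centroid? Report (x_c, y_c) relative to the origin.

Part | A | x̄ᵢ | ȳᵢ | A·x̄ᵢ | A·ȳᵢ
plate | 27300.00 | 105.00 | 65.00 | 2866500.00 | 1774500.00
removed quarter-circle | -3318.31 | 182.41 | 27.59 | -605302.85 | -91541.67
Σ | 23981.69 |  |  | 2261197.15 | 1682958.33
x_c = 2261197.15 / 23981.69 = 94.29 in
y_c = 1682958.33 / 23981.69 = 70.18 in

x_c = 94.29 in, y_c = 70.18 in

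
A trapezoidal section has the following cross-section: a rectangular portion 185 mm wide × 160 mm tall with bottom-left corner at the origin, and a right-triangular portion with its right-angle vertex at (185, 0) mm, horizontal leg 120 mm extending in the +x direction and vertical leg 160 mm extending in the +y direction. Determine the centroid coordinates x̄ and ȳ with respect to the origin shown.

x̄ = 124.95 mm, ȳ = 73.47 mm

Part | A | x̄ᵢ | ȳᵢ | A·x̄ᵢ | A·ȳᵢ
rectangular portion | 29600.00 | 92.50 | 80.00 | 2738000.00 | 2368000.00
triangular portion | 9600.00 | 225.00 | 53.33 | 2160000.00 | 512000.00
Σ | 39200.00 |  |  | 4898000.00 | 2880000.00
x̄ = 4898000.00 / 39200.00 = 124.95 mm
ȳ = 2880000.00 / 39200.00 = 73.47 mm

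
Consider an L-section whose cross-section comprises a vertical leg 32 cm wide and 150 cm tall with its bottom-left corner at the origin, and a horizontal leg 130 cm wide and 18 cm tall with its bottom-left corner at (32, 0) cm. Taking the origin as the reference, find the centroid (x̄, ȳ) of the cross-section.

Part | A | x̄ᵢ | ȳᵢ | A·x̄ᵢ | A·ȳᵢ
vertical leg | 4800.00 | 16.00 | 75.00 | 76800.00 | 360000.00
horizontal leg | 2340.00 | 97.00 | 9.00 | 226980.00 | 21060.00
Σ | 7140.00 |  |  | 303780.00 | 381060.00
x̄ = 303780.00 / 7140.00 = 42.55 cm
ȳ = 381060.00 / 7140.00 = 53.37 cm

x̄ = 42.55 cm, ȳ = 53.37 cm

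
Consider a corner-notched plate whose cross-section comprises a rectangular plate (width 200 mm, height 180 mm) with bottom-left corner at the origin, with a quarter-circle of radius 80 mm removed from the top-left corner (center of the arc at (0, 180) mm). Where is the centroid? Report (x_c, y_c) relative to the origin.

x_c = 110.72 mm, y_c = 80.90 mm

plate: A = 200 × 180 = 36000.00, centroid at (100.00, 90.00).
removed quarter-circle: A = −¼π·80² = -5026.55, centroid at (33.95, 146.05).
ΣA = 30973.45 mm²
ΣAx_c = (36000.00)(100.00) + (-5026.55)(33.95) = 3429333.33 mm³
ΣAy_c = (36000.00)(90.00) + (-5026.55)(146.05) = 2505887.98 mm³
x_c = 3429333.33 / 30973.45 = 110.72 mm
y_c = 2505887.98 / 30973.45 = 80.90 mm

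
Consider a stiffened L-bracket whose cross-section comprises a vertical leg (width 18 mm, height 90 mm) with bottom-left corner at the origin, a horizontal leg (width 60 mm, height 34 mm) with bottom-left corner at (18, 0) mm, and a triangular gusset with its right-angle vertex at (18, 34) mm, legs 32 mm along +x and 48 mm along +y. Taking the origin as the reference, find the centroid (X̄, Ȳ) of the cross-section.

Part | A | x̄ᵢ | ȳᵢ | A·x̄ᵢ | A·ȳᵢ
vertical leg | 1620.00 | 9.00 | 45.00 | 14580.00 | 72900.00
horizontal leg | 2040.00 | 48.00 | 17.00 | 97920.00 | 34680.00
gusset | 768.00 | 28.67 | 50.00 | 22016.00 | 38400.00
Σ | 4428.00 |  |  | 134516.00 | 145980.00
X̄ = 134516.00 / 4428.00 = 30.38 mm
Ȳ = 145980.00 / 4428.00 = 32.97 mm

X̄ = 30.38 mm, Ȳ = 32.97 mm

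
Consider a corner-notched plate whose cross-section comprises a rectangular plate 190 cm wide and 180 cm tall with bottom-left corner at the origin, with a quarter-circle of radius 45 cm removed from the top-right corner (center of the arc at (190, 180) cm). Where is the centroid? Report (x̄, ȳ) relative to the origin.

Part | A | x̄ᵢ | ȳᵢ | A·x̄ᵢ | A·ȳᵢ
plate | 34200.00 | 95.00 | 90.00 | 3249000.00 | 3078000.00
removed quarter-circle | -1590.43 | 170.90 | 160.90 | -271806.94 | -255902.63
Σ | 32609.57 |  |  | 2977193.06 | 2822097.37
x̄ = 2977193.06 / 32609.57 = 91.30 cm
ȳ = 2822097.37 / 32609.57 = 86.54 cm

x̄ = 91.30 cm, ȳ = 86.54 cm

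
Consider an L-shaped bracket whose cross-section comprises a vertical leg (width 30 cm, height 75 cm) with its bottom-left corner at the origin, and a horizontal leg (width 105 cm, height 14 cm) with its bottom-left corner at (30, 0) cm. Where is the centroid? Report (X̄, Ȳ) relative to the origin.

Part | A | x̄ᵢ | ȳᵢ | A·x̄ᵢ | A·ȳᵢ
vertical leg | 2250.00 | 15.00 | 37.50 | 33750.00 | 84375.00
horizontal leg | 1470.00 | 82.50 | 7.00 | 121275.00 | 10290.00
Σ | 3720.00 |  |  | 155025.00 | 94665.00
X̄ = 155025.00 / 3720.00 = 41.67 cm
Ȳ = 94665.00 / 3720.00 = 25.45 cm

X̄ = 41.67 cm, Ȳ = 25.45 cm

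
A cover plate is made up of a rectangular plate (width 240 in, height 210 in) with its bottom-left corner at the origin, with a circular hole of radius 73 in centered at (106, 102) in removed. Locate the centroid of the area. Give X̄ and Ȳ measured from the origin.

plate: A = 240 × 210 = 50400.00, centroid at (120.00, 105.00).
hole: A = −π·73² = -16741.55, centroid at (106.00, 102.00).
ΣA = 33658.45 in²
ΣAX̄ = (50400.00)(120.00) + (-16741.55)(106.00) = 4273395.99 in³
ΣAȲ = (50400.00)(105.00) + (-16741.55)(102.00) = 3584362.18 in³
X̄ = 4273395.99 / 33658.45 = 126.96 in
Ȳ = 3584362.18 / 33658.45 = 106.49 in

X̄ = 126.96 in, Ȳ = 106.49 in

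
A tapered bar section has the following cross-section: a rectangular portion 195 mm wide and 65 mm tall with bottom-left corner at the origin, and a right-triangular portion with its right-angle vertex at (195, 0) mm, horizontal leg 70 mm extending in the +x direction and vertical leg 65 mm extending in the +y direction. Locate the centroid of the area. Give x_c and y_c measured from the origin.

rectangular portion: A = 195 × 65 = 12675.00, centroid at (97.50, 32.50).
triangular portion: A = ½·70·65 = 2275.00, centroid at (218.33, 21.67).
ΣA = 14950.00 mm²
ΣAx_c = (12675.00)(97.50) + (2275.00)(218.33) = 1732520.83 mm³
ΣAy_c = (12675.00)(32.50) + (2275.00)(21.67) = 461229.17 mm³
x_c = 1732520.83 / 14950.00 = 115.89 mm
y_c = 461229.17 / 14950.00 = 30.85 mm

x_c = 115.89 mm, y_c = 30.85 mm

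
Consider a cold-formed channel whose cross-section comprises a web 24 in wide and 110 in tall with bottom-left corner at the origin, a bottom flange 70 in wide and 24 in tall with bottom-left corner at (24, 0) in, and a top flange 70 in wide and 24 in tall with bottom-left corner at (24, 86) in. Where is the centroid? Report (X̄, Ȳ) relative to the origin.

web: A = 24 × 110 = 2640.00, centroid at (12.00, 55.00).
bottom flange: A = 70 × 24 = 1680.00, centroid at (59.00, 12.00).
top flange: A = 70 × 24 = 1680.00, centroid at (59.00, 98.00).
ΣA = 6000.00 in², ΣAX̄ = 229920.00 in³, ΣAȲ = 330000.00 in³.
X̄ = 229920.00/6000.00 = 38.32 in; Ȳ = 330000.00/6000.00 = 55.00 in.

X̄ = 38.32 in, Ȳ = 55.00 in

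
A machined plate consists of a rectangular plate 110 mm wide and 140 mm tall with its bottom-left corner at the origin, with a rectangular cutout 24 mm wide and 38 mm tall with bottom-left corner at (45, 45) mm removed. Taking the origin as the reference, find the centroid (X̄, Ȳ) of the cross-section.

plate: A = 110 × 140 = 15400.00, centroid at (55.00, 70.00).
hole: A = −(24 × 38) = -912.00, centroid at (57.00, 64.00).
ΣA = 14488.00 mm²
ΣAX̄ = (15400.00)(55.00) + (-912.00)(57.00) = 795016.00 mm³
ΣAȲ = (15400.00)(70.00) + (-912.00)(64.00) = 1019632.00 mm³
X̄ = 795016.00 / 14488.00 = 54.87 mm
Ȳ = 1019632.00 / 14488.00 = 70.38 mm

X̄ = 54.87 mm, Ȳ = 70.38 mm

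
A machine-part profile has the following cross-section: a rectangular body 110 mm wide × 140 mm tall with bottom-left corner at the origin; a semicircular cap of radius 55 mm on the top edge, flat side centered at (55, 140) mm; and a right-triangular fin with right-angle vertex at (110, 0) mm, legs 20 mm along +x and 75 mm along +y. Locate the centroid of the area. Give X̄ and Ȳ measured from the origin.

X̄ = 57.21 mm, Ȳ = 89.61 mm

rectangular body: A = 110 × 140 = 15400.00, centroid at (55.00, 70.00).
semicircular top: A = ½π·55² = 4751.66, centroid at (55.00, 163.34).
triangular fin: A = ½·20·75 = 750.00, centroid at (116.67, 25.00).
ΣA = 20901.66 mm²
ΣAX̄ = (15400.00)(55.00) + (4751.66)(55.00) + (750.00)(116.67) = 1195841.24 mm³
ΣAȲ = (15400.00)(70.00) + (4751.66)(163.34) + (750.00)(25.00) = 1872898.91 mm³
X̄ = 1195841.24 / 20901.66 = 57.21 mm
Ȳ = 1872898.91 / 20901.66 = 89.61 mm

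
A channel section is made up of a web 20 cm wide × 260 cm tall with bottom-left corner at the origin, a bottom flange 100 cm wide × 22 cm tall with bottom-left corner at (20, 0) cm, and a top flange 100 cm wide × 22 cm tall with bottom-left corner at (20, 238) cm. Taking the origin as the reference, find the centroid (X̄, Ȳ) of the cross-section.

X̄ = 37.50 cm, Ȳ = 130.00 cm

Part | A | x̄ᵢ | ȳᵢ | A·x̄ᵢ | A·ȳᵢ
web | 5200.00 | 10.00 | 130.00 | 52000.00 | 676000.00
bottom flange | 2200.00 | 70.00 | 11.00 | 154000.00 | 24200.00
top flange | 2200.00 | 70.00 | 249.00 | 154000.00 | 547800.00
Σ | 9600.00 |  |  | 360000.00 | 1248000.00
X̄ = 360000.00 / 9600.00 = 37.50 cm
Ȳ = 1248000.00 / 9600.00 = 130.00 cm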